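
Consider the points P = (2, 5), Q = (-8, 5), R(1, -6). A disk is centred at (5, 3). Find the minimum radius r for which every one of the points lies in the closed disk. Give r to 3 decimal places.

The required radius is the distance from (5, 3) to the farthest point.
Squared distances: 13, 173, 97.
Maximum is 173, attained at Q.
r = √173 ≈ 13.153.

13.153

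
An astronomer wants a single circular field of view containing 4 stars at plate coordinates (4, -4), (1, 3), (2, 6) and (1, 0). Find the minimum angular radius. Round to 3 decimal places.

The minimum enclosing circle of a finite set is fixed by two of the points (as a diameter) or three (as a circumcircle).
The farthest pair is (4, -4)–(2, 6) with squared distance 104. The circle on this segment as diameter has centre (3, 1) and r² = 104/4 = 26.
Check (1, 3): distance² to centre = 8 ≤ 26, so it lies inside.
All remaining points lie in this disk, and no smaller disk contains both endpoints, so this is the minimum enclosing circle.
r = √26 ≈ 5.099.

5.099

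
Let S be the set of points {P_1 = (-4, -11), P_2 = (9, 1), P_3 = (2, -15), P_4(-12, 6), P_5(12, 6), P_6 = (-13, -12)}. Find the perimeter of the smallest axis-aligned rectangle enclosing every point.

92

Width = max x − min x = 12 − (-13) = 25.
Height = max y − min y = 6 − (-15) = 21.
Perimeter = 2(25 + 21) = 92.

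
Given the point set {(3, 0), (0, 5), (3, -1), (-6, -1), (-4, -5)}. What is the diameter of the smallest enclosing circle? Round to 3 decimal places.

A smallest enclosing disk is always determined by at most three of the input points on its boundary.
The farthest pair is (0, 5)–(-4, -5) with squared distance 116. The circle on this segment as diameter has centre (-2, 0) and r² = 116/4 = 29.
Check (3, 0): distance² to centre = 25 ≤ 29, so it lies inside.
All remaining points lie in this disk, and no smaller disk contains both endpoints, so this is the minimum enclosing circle.
Diameter = 2r = 2√29 ≈ 10.770.

10.770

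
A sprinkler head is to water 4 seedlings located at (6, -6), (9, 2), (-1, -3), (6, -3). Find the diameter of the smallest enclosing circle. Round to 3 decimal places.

11.192

The minimum enclosing circle is determined by three boundary points: (6, -6), (9, 2), (-1, -3).
Their circumcentre is (107/26, -19/26) with r² = 10585/338.
The farthest remaining point (6, -3) is at distance² 2941/338 ≤ 10585/338.
Diameter = 2r = 2√(10585/338) ≈ 11.192.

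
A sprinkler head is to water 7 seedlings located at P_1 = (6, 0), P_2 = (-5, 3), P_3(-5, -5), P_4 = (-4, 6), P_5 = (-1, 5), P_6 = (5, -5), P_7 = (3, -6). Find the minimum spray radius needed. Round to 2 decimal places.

7.14

The minimum enclosing circle is determined by three boundary points: P_3, P_4, P_6.
Their circumcentre is (0, 1/11) with r² = 6161/121.
The farthest remaining point P_7 is at distance² 5578/121 ≤ 6161/121.
r = √(6161/121) ≈ 7.14.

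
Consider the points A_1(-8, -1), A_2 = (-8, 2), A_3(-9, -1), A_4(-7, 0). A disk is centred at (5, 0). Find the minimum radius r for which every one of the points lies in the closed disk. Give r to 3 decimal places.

The required radius is the distance from (5, 0) to the farthest point.
Squared distances: 170, 173, 197, 144.
Maximum is 197, attained at A_3.
r = √197 ≈ 14.036.

14.036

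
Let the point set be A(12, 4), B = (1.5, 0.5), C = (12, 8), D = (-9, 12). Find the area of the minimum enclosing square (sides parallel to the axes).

441

The bounding box has width 21 and height 11.5.
An axis-aligned square enclosing the set must have side ≥ max(width, height).
So the minimum side is max(21, 11.5) = 21.
Area = 21² = 441.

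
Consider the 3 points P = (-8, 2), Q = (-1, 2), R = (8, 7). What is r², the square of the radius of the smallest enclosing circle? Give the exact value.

70.25

Side lengths²: PQ² = 49, PR² = 281, QR² = 106.
Since PR² = 281 ≥ 106 + 49 = 155, the angle opposite PR is not acute, so the smallest enclosing circle has PR as diameter.
Centre = midpoint of PR = (0, 4.5), r² = 281/4 = 70.25.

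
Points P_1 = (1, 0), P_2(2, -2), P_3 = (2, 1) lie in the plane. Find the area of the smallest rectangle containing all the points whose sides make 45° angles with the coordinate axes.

4.5

In coordinates u = x + y, v = x − y the rectangle is axis-aligned; the map (x,y)→(u,v) scales areas by 2.
u-values: 1, 0, 3; range = 3 − 0 = 3.
v-values: 1, 4, 1; range = 4 − 1 = 3.
Area = (3 × 3) / 2 = 4.5.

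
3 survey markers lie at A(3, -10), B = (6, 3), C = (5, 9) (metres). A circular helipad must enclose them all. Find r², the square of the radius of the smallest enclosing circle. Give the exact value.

Side lengths²: AB² = 178, AC² = 365, BC² = 37.
Since AC² = 365 ≥ 178 + 37 = 215, the angle opposite AC is not acute, so the smallest enclosing circle has AC as diameter.
Centre = midpoint of AC = (4, -0.5), r² = 365/4 = 91.25.

91.25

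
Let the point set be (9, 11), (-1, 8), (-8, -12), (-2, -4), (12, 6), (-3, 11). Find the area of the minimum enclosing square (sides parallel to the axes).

529

The bounding box has width 20 and height 23.
An axis-aligned square enclosing the set must have side ≥ max(width, height).
So the minimum side is max(20, 23) = 23.
Area = 23² = 529.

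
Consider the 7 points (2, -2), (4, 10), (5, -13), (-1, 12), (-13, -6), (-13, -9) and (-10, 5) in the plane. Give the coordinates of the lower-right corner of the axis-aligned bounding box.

x-range [-13, 5], y-range [-13, 12].
The lower-right corner is (5, -13).

(5, -13)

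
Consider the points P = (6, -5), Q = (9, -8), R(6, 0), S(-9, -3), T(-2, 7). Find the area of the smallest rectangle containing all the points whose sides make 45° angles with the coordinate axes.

234

In coordinates u = x + y, v = x − y the rectangle is axis-aligned; the map (x,y)→(u,v) scales areas by 2.
u-values: 1, 1, 6, -12, 5; range = 6 − (-12) = 18.
v-values: 11, 17, 6, -6, -9; range = 17 − (-9) = 26.
Area = (18 × 26) / 2 = 234.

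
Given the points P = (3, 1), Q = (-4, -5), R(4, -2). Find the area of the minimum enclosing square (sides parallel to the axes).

64

The bounding box has width 8 and height 6.
An axis-aligned square enclosing the set must have side ≥ max(width, height).
So the minimum side is max(8, 6) = 8.
Area = 8² = 64.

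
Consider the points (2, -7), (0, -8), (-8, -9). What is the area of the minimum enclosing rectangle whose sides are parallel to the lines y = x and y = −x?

In coordinates u = x + y, v = x − y the rectangle is axis-aligned; the map (x,y)→(u,v) scales areas by 2.
u-values: -5, -8, -17; range = -5 − (-17) = 12.
v-values: 9, 8, 1; range = 9 − 1 = 8.
Area = (12 × 8) / 2 = 48.

48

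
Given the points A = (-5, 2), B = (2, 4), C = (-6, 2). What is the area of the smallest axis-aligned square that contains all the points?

The bounding box has width 8 and height 2.
An axis-aligned square enclosing the set must have side ≥ max(width, height).
So the minimum side is max(8, 2) = 8.
Area = 8² = 64.

64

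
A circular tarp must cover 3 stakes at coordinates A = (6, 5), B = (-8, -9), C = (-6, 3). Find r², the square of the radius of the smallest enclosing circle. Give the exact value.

98

Side lengths²: AB² = 392, AC² = 148, BC² = 148.
Since AB² = 392 ≥ 148 + 148 = 296, the angle opposite AB is not acute, so the smallest enclosing circle has AB as diameter.
Centre = midpoint of AB = (-1, -2), r² = 392/4 = 98.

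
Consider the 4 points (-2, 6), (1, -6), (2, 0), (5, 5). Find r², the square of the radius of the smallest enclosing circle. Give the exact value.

58225/1458

By Welzl's lemma the MEC is supported by two points (diametrically opposite) or three points (on a circumcircle).
The minimum enclosing circle is determined by three boundary points: (-2, 6), (1, -6), (5, 5).
Their circumcentre is (41/54, 17/54) with r² = 58225/1458.
The farthest remaining point (2, 0) is at distance² 2389/1458 ≤ 58225/1458.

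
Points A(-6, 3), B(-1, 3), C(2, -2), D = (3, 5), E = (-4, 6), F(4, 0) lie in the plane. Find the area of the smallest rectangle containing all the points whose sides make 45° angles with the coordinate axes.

77

In coordinates u = x + y, v = x − y the rectangle is axis-aligned; the map (x,y)→(u,v) scales areas by 2.
u-values: -3, 2, 0, 8, 2, 4; range = 8 − (-3) = 11.
v-values: -9, -4, 4, -2, -10, 4; range = 4 − (-10) = 14.
Area = (11 × 14) / 2 = 77.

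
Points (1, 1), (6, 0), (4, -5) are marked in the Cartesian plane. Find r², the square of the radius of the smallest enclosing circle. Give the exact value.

1885/162

Call the three points A, B, C in the order given.
Side lengths²: AB² = 26, AC² = 45, BC² = 29.
Since AC² = 45 < 29 + 26 = 55, the triangle is acute, so the smallest enclosing circle is the circumcircle.
Circumcentre = (55/18, -31/18), r² = 1885/162.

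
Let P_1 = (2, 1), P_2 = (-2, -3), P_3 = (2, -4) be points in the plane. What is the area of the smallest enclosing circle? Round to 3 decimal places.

Side lengths²: P_1P_2² = 32, P_1P_3² = 25, P_2P_3² = 17.
Since P_1P_2² = 32 < 25 + 17 = 42, the triangle is acute, so the smallest enclosing circle is the circumcircle.
Circumcentre = (0.5, -1.5), r² = 8.5.
Area = π·r² = π·8.5 ≈ 26.704.

26.704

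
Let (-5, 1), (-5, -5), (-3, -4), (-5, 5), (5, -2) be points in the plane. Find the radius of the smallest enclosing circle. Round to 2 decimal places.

6.37

The minimum enclosing circle of a finite set is fixed by two of the points (as a diameter) or three (as a circumcircle).
The minimum enclosing circle is determined by three boundary points: (-5, -5), (-5, 5), (5, -2).
Their circumcentre is (-1.05, 0) with r² = 40.6025.
The farthest remaining point (-3, -4) is at distance² 19.8025 ≤ 40.6025.
r = √(40.6025) ≈ 6.37.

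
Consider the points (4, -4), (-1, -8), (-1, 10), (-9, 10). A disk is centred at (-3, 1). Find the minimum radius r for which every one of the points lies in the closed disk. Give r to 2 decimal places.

10.82

The required radius is the distance from (-3, 1) to the farthest point.
Squared distances: 74, 85, 85, 117.
Maximum is 117, attained at (-9, 10).
r = √117 ≈ 10.82.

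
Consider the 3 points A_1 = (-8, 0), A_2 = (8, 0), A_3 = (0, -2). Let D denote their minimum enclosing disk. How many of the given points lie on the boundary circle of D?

2

Side lengths²: A_1A_2² = 256, A_1A_3² = 68, A_2A_3² = 68.
Since A_1A_2² = 256 ≥ 68 + 68 = 136, the angle opposite A_1A_2 is not acute, so the smallest enclosing circle has A_1A_2 as diameter.
Centre = midpoint of A_1A_2 = (0, 0), r² = 256/4 = 64.
The points at distance exactly r from the centre are A_1, A_2 — 2 points.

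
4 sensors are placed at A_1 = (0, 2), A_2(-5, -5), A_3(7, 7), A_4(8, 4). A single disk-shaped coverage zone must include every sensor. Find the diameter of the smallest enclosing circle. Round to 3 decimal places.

16.971

A smallest enclosing disk is always determined by at most three of the input points on its boundary.
The farthest pair is A_2–A_3 with squared distance 288. The circle on this segment as diameter has centre (1, 1) and r² = 288/4 = 72.
Check A_1: distance² to centre = 2 ≤ 72, so it lies inside.
All remaining points lie in this disk, and no smaller disk contains both endpoints, so this is the minimum enclosing circle.
Diameter = 2r = 2√72 ≈ 16.971.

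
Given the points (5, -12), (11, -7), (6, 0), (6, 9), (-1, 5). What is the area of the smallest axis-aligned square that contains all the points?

The bounding box has width 12 and height 21.
An axis-aligned square enclosing the set must have side ≥ max(width, height).
So the minimum side is max(12, 21) = 21.
Area = 21² = 441.

441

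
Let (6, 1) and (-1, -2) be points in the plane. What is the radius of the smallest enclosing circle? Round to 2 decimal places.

3.81

The smallest circle enclosing two points has them as diameter endpoints.
Centre = midpoint = (2.5, -0.5); r² = |(6, 1)−(-1, -2)|²/4 = 58/4 = 14.5.
r = √(14.5) ≈ 3.81.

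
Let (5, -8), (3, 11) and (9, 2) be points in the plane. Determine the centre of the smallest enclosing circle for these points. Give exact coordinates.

Call the three points A, B, C in the order given.
Side lengths²: AB² = 365, AC² = 116, BC² = 117.
Since AB² = 365 ≥ 117 + 116 = 233, the angle opposite AB is not acute, so the smallest enclosing circle has AB as diameter.
Centre = midpoint of AB = (4, 1.5), r² = 365/4 = 91.25.
Centre = (4, 1.5).

(4, 1.5)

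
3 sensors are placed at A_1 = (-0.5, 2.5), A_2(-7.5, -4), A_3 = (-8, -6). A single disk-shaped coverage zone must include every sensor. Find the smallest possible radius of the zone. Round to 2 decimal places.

Side lengths²: A_1A_2² = 91.25, A_1A_3² = 128.5, A_2A_3² = 4.25.
Since A_1A_3² = 128.5 ≥ 91.25 + 4.25 = 95.5, the angle opposite A_1A_3 is not acute, so the smallest enclosing circle has A_1A_3 as diameter.
Centre = midpoint of A_1A_3 = (-4.25, -1.75), r² = 128.5/4 = 32.125.
r = √(32.125) ≈ 5.67.

5.67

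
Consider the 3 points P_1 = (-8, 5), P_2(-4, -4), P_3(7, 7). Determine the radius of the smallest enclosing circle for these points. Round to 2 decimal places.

Side lengths²: P_1P_2² = 97, P_1P_3² = 229, P_2P_3² = 242.
Since P_2P_3² = 242 < 229 + 97 = 326, the triangle is acute, so the smallest enclosing circle is the circumcircle.
Circumcentre = (-3/26, 81/26), r² = 22213/338.
r = √(22213/338) ≈ 8.11.

8.11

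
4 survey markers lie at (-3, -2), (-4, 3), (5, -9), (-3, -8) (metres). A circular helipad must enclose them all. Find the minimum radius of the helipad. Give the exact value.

By Welzl's lemma the MEC is supported by two points (diametrically opposite) or three points (on a circumcircle).
The farthest pair is (-4, 3)–(5, -9) with squared distance 225. The circle on this segment as diameter has centre (0.5, -3) and r² = 225/4 = 56.25.
Check (-3, -2): distance² to centre = 13.25 ≤ 56.25, so it lies inside.
All remaining points lie in this disk, and no smaller disk contains both endpoints, so this is the minimum enclosing circle.
r = √(56.25) = 7.5.

7.5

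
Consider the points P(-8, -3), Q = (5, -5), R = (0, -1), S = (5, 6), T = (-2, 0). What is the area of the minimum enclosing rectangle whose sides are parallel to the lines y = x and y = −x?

165

In coordinates u = x + y, v = x − y the rectangle is axis-aligned; the map (x,y)→(u,v) scales areas by 2.
u-values: -11, 0, -1, 11, -2; range = 11 − (-11) = 22.
v-values: -5, 10, 1, -1, -2; range = 10 − (-5) = 15.
Area = (22 × 15) / 2 = 165.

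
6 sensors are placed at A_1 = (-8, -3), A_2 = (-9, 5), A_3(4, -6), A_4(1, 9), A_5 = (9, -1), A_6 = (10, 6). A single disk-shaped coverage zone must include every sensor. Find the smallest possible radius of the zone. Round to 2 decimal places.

10.09

By Welzl's lemma the MEC is supported by two points (diametrically opposite) or three points (on a circumcircle).
The minimum enclosing circle is determined by three boundary points: A_1, A_2, A_6.
Their circumcentre is (23/34, 73/34) with r² = 58825/578.
The farthest remaining point A_5 is at distance² 45769/578 ≤ 58825/578.
r = √(58825/578) ≈ 10.09.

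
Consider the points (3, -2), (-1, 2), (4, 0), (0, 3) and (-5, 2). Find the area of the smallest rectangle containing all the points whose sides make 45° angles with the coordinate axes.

42

In coordinates u = x + y, v = x − y the rectangle is axis-aligned; the map (x,y)→(u,v) scales areas by 2.
u-values: 1, 1, 4, 3, -3; range = 4 − (-3) = 7.
v-values: 5, -3, 4, -3, -7; range = 5 − (-7) = 12.
Area = (7 × 12) / 2 = 42.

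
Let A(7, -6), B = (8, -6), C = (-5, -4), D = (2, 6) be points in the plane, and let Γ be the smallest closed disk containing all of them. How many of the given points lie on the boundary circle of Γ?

The minimum enclosing circle is determined by three boundary points: B, C, D.
Their circumcentre is (49/24, -71/48) with r² = 128885/2304.
The farthest remaining point A is at distance² 103733/2304 ≤ 128885/2304.
The points at distance exactly r from the centre are B, C, D — 3 points.

3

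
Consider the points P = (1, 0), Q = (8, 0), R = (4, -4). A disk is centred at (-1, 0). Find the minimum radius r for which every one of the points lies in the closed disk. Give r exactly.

9

The required radius is the distance from (-1, 0) to the farthest point.
Squared distances: 4, 81, 41.
Maximum is 81, attained at Q.
r = √81 = 9.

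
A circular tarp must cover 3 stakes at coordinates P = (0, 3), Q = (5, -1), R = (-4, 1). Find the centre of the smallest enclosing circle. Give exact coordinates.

Side lengths²: PQ² = 41, PR² = 20, QR² = 85.
Since QR² = 85 ≥ 41 + 20 = 61, the angle opposite QR is not acute, so the smallest enclosing circle has QR as diameter.
Centre = midpoint of QR = (0.5, 0), r² = 85/4 = 21.25.
Centre = (0.5, 0).

(0.5, 0)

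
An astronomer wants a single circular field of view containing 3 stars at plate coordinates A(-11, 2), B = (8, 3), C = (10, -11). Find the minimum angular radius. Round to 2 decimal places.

12.35

Side lengths²: AB² = 362, AC² = 610, BC² = 200.
Since AC² = 610 ≥ 362 + 200 = 562, the angle opposite AC is not acute, so the smallest enclosing circle has AC as diameter.
Centre = midpoint of AC = (-0.5, -4.5), r² = 610/4 = 152.5.
r = √(152.5) ≈ 12.35.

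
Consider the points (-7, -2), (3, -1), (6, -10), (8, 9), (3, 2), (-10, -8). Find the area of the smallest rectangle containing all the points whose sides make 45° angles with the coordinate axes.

367.5

In coordinates u = x + y, v = x − y the rectangle is axis-aligned; the map (x,y)→(u,v) scales areas by 2.
u-values: -9, 2, -4, 17, 5, -18; range = 17 − (-18) = 35.
v-values: -5, 4, 16, -1, 1, -2; range = 16 − (-5) = 21.
Area = (35 × 21) / 2 = 367.5.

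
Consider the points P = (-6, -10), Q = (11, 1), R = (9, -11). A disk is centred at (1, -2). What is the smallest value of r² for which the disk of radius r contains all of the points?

The required radius is the distance from (1, -2) to the farthest point.
Squared distances: 113, 109, 145.
Maximum is 145, attained at R.

145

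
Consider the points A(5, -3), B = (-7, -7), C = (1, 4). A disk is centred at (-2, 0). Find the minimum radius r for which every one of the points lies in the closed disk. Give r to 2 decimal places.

8.60

The required radius is the distance from (-2, 0) to the farthest point.
Squared distances: 58, 74, 25.
Maximum is 74, attained at B.
r = √74 ≈ 8.60.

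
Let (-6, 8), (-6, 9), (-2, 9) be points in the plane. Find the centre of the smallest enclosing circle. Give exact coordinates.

(-4, 8.5)

Call the three points A, B, C in the order given.
Side lengths²: AB² = 1, AC² = 17, BC² = 16.
Since AC² = 17 ≥ 16 + 1 = 17, the angle opposite AC is not acute, so the smallest enclosing circle has AC as diameter.
Centre = midpoint of AC = (-4, 8.5), r² = 17/4 = 4.25.
Centre = (-4, 8.5).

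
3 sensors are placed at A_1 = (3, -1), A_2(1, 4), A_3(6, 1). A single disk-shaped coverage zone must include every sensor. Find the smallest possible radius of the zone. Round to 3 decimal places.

Side lengths²: A_1A_2² = 29, A_1A_3² = 13, A_2A_3² = 34.
Since A_2A_3² = 34 < 29 + 13 = 42, the triangle is acute, so the smallest enclosing circle is the circumcircle.
Circumcentre = (121/38, 75/38), r² = 6409/722.
r = √(6409/722) ≈ 2.979.

2.979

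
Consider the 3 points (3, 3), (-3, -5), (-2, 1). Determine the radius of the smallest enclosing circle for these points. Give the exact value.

5

Call the three points A, B, C in the order given.
Side lengths²: AB² = 100, AC² = 29, BC² = 37.
Since AB² = 100 ≥ 37 + 29 = 66, the angle opposite AB is not acute, so the smallest enclosing circle has AB as diameter.
Centre = midpoint of AB = (0, -1), r² = 100/4 = 25.
r = √25 = 5.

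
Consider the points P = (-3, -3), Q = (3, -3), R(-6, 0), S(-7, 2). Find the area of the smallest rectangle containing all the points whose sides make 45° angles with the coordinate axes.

In coordinates u = x + y, v = x − y the rectangle is axis-aligned; the map (x,y)→(u,v) scales areas by 2.
u-values: -6, 0, -6, -5; range = 0 − (-6) = 6.
v-values: 0, 6, -6, -9; range = 6 − (-9) = 15.
Area = (6 × 15) / 2 = 45.

45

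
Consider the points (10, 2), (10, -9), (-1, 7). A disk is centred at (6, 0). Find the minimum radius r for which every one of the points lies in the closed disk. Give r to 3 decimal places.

9.899

The required radius is the distance from (6, 0) to the farthest point.
Squared distances: 20, 97, 98.
Maximum is 98, attained at (-1, 7).
r = √98 ≈ 9.899.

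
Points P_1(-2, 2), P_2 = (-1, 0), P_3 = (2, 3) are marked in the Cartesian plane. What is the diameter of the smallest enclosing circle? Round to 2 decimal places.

4.35

Side lengths²: P_1P_2² = 5, P_1P_3² = 17, P_2P_3² = 18.
Since P_2P_3² = 18 < 17 + 5 = 22, the triangle is acute, so the smallest enclosing circle is the circumcircle.
Circumcentre = (1/6, 11/6), r² = 85/18.
Diameter = 2r = 2√(85/18) ≈ 4.35.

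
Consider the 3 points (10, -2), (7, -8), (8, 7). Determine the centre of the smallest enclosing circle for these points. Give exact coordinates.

(7.5, -0.5)

Call the three points A, B, C in the order given.
Side lengths²: AB² = 45, AC² = 85, BC² = 226.
Since BC² = 226 ≥ 85 + 45 = 130, the angle opposite BC is not acute, so the smallest enclosing circle has BC as diameter.
Centre = midpoint of BC = (7.5, -0.5), r² = 226/4 = 56.5.
Centre = (7.5, -0.5).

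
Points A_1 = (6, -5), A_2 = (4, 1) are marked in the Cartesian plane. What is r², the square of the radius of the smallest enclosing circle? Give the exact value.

The smallest circle enclosing two points has them as diameter endpoints.
Centre = midpoint = (5, -2); r² = |A_1A_2|²/4 = 40/4 = 10.

10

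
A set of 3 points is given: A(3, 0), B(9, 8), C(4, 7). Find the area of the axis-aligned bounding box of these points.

x ranges over [3, 9], width 6.
y ranges over [0, 8], height 8.
Area = 6 × 8 = 48.

48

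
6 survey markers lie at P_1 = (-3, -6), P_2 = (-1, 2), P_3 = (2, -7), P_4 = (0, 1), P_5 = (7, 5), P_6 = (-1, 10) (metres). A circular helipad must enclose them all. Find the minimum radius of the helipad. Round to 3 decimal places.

The minimum enclosing circle of a finite set is fixed by two of the points (as a diameter) or three (as a circumcircle).
The farthest pair is P_3–P_6 with squared distance 298. The circle on this segment as diameter has centre (0.5, 1.5) and r² = 298/4 = 74.5.
Check P_1: distance² to centre = 68.5 ≤ 74.5, so it lies inside.
All remaining points lie in this disk, and no smaller disk contains both endpoints, so this is the minimum enclosing circle.
r = √(74.5) ≈ 8.631.

8.631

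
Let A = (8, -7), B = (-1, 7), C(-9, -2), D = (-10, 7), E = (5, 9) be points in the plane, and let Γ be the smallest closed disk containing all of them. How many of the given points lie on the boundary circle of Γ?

By Welzl's lemma the MEC is supported by two points (diametrically opposite) or three points (on a circumcircle).
The farthest pair is A–D with squared distance 520. The circle on this segment as diameter has centre (-1, 0) and r² = 520/4 = 130.
Check B: distance² to centre = 49 ≤ 130, so it lies inside.
All remaining points lie in this disk, and no smaller disk contains both endpoints, so this is the minimum enclosing circle.
The points at distance exactly r from the centre are A, D — 2 points.

2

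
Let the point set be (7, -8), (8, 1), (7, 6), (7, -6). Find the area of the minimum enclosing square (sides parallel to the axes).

The bounding box has width 1 and height 14.
An axis-aligned square enclosing the set must have side ≥ max(width, height).
So the minimum side is max(1, 14) = 14.
Area = 14² = 196.

196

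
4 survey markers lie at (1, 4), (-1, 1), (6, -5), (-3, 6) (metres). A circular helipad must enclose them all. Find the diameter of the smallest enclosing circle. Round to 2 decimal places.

14.21

By Welzl's lemma the MEC is supported by two points (diametrically opposite) or three points (on a circumcircle).
The farthest pair is (6, -5)–(-3, 6) with squared distance 202. The circle on this segment as diameter has centre (1.5, 0.5) and r² = 202/4 = 50.5.
Check (1, 4): distance² to centre = 12.5 ≤ 50.5, so it lies inside.
All remaining points lie in this disk, and no smaller disk contains both endpoints, so this is the minimum enclosing circle.
Diameter = 2r = 2√(50.5) ≈ 14.21.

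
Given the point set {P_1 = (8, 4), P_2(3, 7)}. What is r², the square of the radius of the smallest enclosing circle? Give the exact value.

8.5

The smallest circle enclosing two points has them as diameter endpoints.
Centre = midpoint = (5.5, 5.5); r² = |P_1P_2|²/4 = 34/4 = 8.5.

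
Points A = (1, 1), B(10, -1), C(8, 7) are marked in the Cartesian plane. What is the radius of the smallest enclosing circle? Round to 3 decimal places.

5.154

Side lengths²: AB² = 85, AC² = 85, BC² = 68.
Since AC² = 85 < 85 + 68 = 153, the triangle is acute, so the smallest enclosing circle is the circumcircle.
Circumcentre = (6, 2.25), r² = 26.5625.
r = √(26.5625) ≈ 5.154.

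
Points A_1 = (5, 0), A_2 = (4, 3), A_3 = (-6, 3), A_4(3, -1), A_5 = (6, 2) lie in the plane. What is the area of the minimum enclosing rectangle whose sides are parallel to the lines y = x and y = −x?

77

In coordinates u = x + y, v = x − y the rectangle is axis-aligned; the map (x,y)→(u,v) scales areas by 2.
u-values: 5, 7, -3, 2, 8; range = 8 − (-3) = 11.
v-values: 5, 1, -9, 4, 4; range = 5 − (-9) = 14.
Area = (11 × 14) / 2 = 77.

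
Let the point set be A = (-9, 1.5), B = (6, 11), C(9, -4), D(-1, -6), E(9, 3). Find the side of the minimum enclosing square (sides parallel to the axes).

18

The bounding box has width 18 and height 17.
An axis-aligned square enclosing the set must have side ≥ max(width, height).
So the minimum side is max(18, 17) = 18.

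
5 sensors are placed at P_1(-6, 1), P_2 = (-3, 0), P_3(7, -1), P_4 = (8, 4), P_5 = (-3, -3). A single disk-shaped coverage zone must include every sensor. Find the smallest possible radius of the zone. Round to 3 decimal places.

The minimum enclosing circle of a finite set is fixed by two of the points (as a diameter) or three (as a circumcircle).
The farthest pair is P_1–P_4 with squared distance 205. The circle on this segment as diameter has centre (1, 2.5) and r² = 205/4 = 51.25.
Check P_2: distance² to centre = 22.25 ≤ 51.25, so it lies inside.
All remaining points lie in this disk, and no smaller disk contains both endpoints, so this is the minimum enclosing circle.
r = √(51.25) ≈ 7.159.

7.159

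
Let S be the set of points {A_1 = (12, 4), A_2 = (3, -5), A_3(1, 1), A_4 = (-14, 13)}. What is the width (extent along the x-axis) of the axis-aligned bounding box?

26

max x = 12, min x = -14, so width = 26.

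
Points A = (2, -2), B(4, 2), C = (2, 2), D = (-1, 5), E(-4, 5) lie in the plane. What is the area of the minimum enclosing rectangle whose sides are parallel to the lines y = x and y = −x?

In coordinates u = x + y, v = x − y the rectangle is axis-aligned; the map (x,y)→(u,v) scales areas by 2.
u-values: 0, 6, 4, 4, 1; range = 6 − 0 = 6.
v-values: 4, 2, 0, -6, -9; range = 4 − (-9) = 13.
Area = (6 × 13) / 2 = 39.

39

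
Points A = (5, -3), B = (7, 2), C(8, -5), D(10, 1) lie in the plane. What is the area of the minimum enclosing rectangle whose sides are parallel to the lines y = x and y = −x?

36

In coordinates u = x + y, v = x − y the rectangle is axis-aligned; the map (x,y)→(u,v) scales areas by 2.
u-values: 2, 9, 3, 11; range = 11 − 2 = 9.
v-values: 8, 5, 13, 9; range = 13 − 5 = 8.
Area = (9 × 8) / 2 = 36.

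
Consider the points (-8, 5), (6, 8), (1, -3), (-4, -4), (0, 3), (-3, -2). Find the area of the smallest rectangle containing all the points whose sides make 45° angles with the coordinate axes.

187

In coordinates u = x + y, v = x − y the rectangle is axis-aligned; the map (x,y)→(u,v) scales areas by 2.
u-values: -3, 14, -2, -8, 3, -5; range = 14 − (-8) = 22.
v-values: -13, -2, 4, 0, -3, -1; range = 4 − (-13) = 17.
Area = (22 × 17) / 2 = 187.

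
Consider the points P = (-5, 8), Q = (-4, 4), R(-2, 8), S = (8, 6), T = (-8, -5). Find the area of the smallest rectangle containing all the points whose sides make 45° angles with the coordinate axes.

202.5

In coordinates u = x + y, v = x − y the rectangle is axis-aligned; the map (x,y)→(u,v) scales areas by 2.
u-values: 3, 0, 6, 14, -13; range = 14 − (-13) = 27.
v-values: -13, -8, -10, 2, -3; range = 2 − (-13) = 15.
Area = (27 × 15) / 2 = 202.5.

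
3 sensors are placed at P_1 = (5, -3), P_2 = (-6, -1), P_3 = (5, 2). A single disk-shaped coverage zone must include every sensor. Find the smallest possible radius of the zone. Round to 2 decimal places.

Side lengths²: P_1P_2² = 125, P_1P_3² = 25, P_2P_3² = 130.
Since P_2P_3² = 130 < 125 + 25 = 150, the triangle is acute, so the smallest enclosing circle is the circumcircle.
Circumcentre = (-5/22, -0.5), r² = 8125/242.
r = √(8125/242) ≈ 5.79.

5.79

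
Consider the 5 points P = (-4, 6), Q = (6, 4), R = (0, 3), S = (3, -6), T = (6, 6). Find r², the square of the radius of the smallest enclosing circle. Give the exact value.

By Welzl's lemma the MEC is supported by two points (diametrically opposite) or three points (on a circumcircle).
The minimum enclosing circle is determined by three boundary points: P, S, T.
Their circumcentre is (1, 0.875) with r² = 51.265625.
The farthest remaining point Q is at distance² 34.765625 ≤ 51.265625.

51.265625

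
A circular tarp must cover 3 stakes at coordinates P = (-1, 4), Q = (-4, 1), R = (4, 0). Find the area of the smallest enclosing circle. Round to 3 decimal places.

Side lengths²: PQ² = 18, PR² = 41, QR² = 65.
Since QR² = 65 ≥ 41 + 18 = 59, the angle opposite QR is not acute, so the smallest enclosing circle has QR as diameter.
Centre = midpoint of QR = (0, 0.5), r² = 65/4 = 16.25.
Area = π·r² = π·16.25 ≈ 51.051.

51.051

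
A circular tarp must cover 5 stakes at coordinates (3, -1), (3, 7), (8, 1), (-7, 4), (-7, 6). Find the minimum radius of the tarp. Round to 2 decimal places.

7.91

By Welzl's lemma the MEC is supported by two points (diametrically opposite) or three points (on a circumcircle).
The farthest pair is (8, 1)–(-7, 6) with squared distance 250. The circle on this segment as diameter has centre (0.5, 3.5) and r² = 250/4 = 62.5.
Check (3, -1): distance² to centre = 26.5 ≤ 62.5, so it lies inside.
All remaining points lie in this disk, and no smaller disk contains both endpoints, so this is the minimum enclosing circle.
r = √(62.5) ≈ 7.91.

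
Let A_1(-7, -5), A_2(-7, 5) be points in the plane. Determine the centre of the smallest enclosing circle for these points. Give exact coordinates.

The smallest circle enclosing two points has them as diameter endpoints.
Centre = midpoint = (-7, 0); r² = |A_1A_2|²/4 = 100/4 = 25.
Centre = (-7, 0).

(-7, 0)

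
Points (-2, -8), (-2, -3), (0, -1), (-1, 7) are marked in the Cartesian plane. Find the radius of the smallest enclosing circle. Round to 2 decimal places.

7.52

The minimum enclosing circle of a finite set is fixed by two of the points (as a diameter) or three (as a circumcircle).
The farthest pair is (-2, -8)–(-1, 7) with squared distance 226. The circle on this segment as diameter has centre (-1.5, -0.5) and r² = 226/4 = 56.5.
Check (-2, -3): distance² to centre = 6.5 ≤ 56.5, so it lies inside.
All remaining points lie in this disk, and no smaller disk contains both endpoints, so this is the minimum enclosing circle.
r = √(56.5) ≈ 7.52.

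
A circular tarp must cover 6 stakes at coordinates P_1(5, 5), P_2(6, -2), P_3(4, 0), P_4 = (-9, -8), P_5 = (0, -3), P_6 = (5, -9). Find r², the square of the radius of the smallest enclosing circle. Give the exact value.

71905/784

By Welzl's lemma the MEC is supported by two points (diametrically opposite) or three points (on a circumcircle).
The minimum enclosing circle is determined by three boundary points: P_1, P_4, P_6.
Their circumcentre is (-43/28, -2) with r² = 71905/784.
The farthest remaining point P_2 is at distance² 44521/784 ≤ 71905/784.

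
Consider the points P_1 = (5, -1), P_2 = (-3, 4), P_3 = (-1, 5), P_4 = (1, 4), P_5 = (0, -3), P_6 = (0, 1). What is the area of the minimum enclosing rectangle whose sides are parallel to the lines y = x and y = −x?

52

In coordinates u = x + y, v = x − y the rectangle is axis-aligned; the map (x,y)→(u,v) scales areas by 2.
u-values: 4, 1, 4, 5, -3, 1; range = 5 − (-3) = 8.
v-values: 6, -7, -6, -3, 3, -1; range = 6 − (-7) = 13.
Area = (8 × 13) / 2 = 52.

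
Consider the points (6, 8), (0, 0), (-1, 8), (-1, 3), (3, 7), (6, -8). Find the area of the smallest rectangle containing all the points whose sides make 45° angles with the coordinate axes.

184

In coordinates u = x + y, v = x − y the rectangle is axis-aligned; the map (x,y)→(u,v) scales areas by 2.
u-values: 14, 0, 7, 2, 10, -2; range = 14 − (-2) = 16.
v-values: -2, 0, -9, -4, -4, 14; range = 14 − (-9) = 23.
Area = (16 × 23) / 2 = 184.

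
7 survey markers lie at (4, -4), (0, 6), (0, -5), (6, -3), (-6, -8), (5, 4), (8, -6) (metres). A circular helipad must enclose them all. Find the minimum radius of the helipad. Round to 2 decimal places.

8.44

The minimum enclosing circle is determined by three boundary points: (0, 6), (-6, -8), (8, -6).
Their circumcentre is (8/23, -56/23) with r² = 37700/529.
The farthest remaining point (5, 4) is at distance² 33353/529 ≤ 37700/529.
r = √(37700/529) ≈ 8.44.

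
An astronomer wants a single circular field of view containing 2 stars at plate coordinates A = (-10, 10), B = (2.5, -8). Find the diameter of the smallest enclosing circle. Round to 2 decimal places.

21.91

The smallest circle enclosing two points has them as diameter endpoints.
Centre = midpoint = (-3.75, 1); r² = |AB|²/4 = 480.25/4 = 120.0625.
Diameter = 2r = 2√(120.0625) ≈ 21.91.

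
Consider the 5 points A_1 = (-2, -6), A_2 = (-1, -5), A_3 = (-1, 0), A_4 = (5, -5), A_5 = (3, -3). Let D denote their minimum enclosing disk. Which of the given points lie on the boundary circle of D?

The minimum enclosing circle of a finite set is fixed by two of the points (as a diameter) or three (as a circumcircle).
The minimum enclosing circle is determined by three boundary points: A_1, A_3, A_4.
Their circumcentre is (99/82, -283/82) with r² = 56425/3362.
The farthest remaining point A_2 is at distance² 24445/3362 ≤ 56425/3362.
The points at distance exactly r from the centre are A_1, A_3, A_4 — 3 points.

A_1, A_3, A_4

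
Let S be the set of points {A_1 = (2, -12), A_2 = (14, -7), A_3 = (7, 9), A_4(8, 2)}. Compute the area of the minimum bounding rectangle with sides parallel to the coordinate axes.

252

x ranges over [2, 14], width 12.
y ranges over [-12, 9], height 21.
Area = 12 × 21 = 252.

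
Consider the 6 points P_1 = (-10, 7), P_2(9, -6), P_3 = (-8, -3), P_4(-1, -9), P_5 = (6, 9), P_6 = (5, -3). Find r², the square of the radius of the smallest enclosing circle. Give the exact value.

132.5

By Welzl's lemma the MEC is supported by two points (diametrically opposite) or three points (on a circumcircle).
The farthest pair is P_1–P_2 with squared distance 530. The circle on this segment as diameter has centre (-0.5, 0.5) and r² = 530/4 = 132.5.
Check P_3: distance² to centre = 68.5 ≤ 132.5, so it lies inside.
All remaining points lie in this disk, and no smaller disk contains both endpoints, so this is the minimum enclosing circle.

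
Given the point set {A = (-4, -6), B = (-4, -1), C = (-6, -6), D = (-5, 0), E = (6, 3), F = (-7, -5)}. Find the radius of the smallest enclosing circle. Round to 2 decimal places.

7.63

By Welzl's lemma the MEC is supported by two points (diametrically opposite) or three points (on a circumcircle).
The farthest pair is E–F with squared distance 233. The circle on this segment as diameter has centre (-0.5, -1) and r² = 233/4 = 58.25.
Check A: distance² to centre = 37.25 ≤ 58.25, so it lies inside.
All remaining points lie in this disk, and no smaller disk contains both endpoints, so this is the minimum enclosing circle.
r = √(58.25) ≈ 7.63.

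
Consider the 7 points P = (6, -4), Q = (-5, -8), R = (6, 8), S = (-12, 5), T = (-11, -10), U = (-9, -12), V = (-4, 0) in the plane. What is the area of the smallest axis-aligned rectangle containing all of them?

360

x ranges over [-12, 6], width 18.
y ranges over [-12, 8], height 20.
Area = 18 × 20 = 360.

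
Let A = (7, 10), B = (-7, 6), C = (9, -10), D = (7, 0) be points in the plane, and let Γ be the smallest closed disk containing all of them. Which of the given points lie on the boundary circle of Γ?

The minimum enclosing circle of a finite set is fixed by two of the points (as a diameter) or three (as a circumcircle).
The minimum enclosing circle is determined by three boundary points: A, B, C.
Their circumcentre is (22/9, -5/9) with r² = 10706/81.
The farthest remaining point D is at distance² 1706/81 ≤ 10706/81.
The points at distance exactly r from the centre are A, B, C — 3 points.

A, B, C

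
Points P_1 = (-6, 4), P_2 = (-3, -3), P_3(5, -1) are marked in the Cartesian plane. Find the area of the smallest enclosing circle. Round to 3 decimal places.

Side lengths²: P_1P_2² = 58, P_1P_3² = 146, P_2P_3² = 68.
Since P_1P_3² = 146 ≥ 68 + 58 = 126, the angle opposite P_1P_3 is not acute, so the smallest enclosing circle has P_1P_3 as diameter.
Centre = midpoint of P_1P_3 = (-0.5, 1.5), r² = 146/4 = 36.5.
Area = π·r² = π·36.5 ≈ 114.668.

114.668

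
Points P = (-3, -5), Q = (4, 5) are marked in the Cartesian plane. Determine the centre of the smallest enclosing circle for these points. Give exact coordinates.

(0.5, 0)

The smallest circle enclosing two points has them as diameter endpoints.
Centre = midpoint = (0.5, 0); r² = |PQ|²/4 = 149/4 = 37.25.
Centre = (0.5, 0).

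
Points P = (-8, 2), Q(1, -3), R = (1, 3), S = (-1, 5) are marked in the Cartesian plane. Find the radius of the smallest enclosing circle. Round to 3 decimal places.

5.214

The minimum enclosing circle of a finite set is fixed by two of the points (as a diameter) or three (as a circumcircle).
The minimum enclosing circle is determined by three boundary points: P, Q, S.
Their circumcentre is (-96/31, 7/31) with r² = 26129/961.
The farthest remaining point R is at distance² 23525/961 ≤ 26129/961.
r = √(26129/961) ≈ 5.214.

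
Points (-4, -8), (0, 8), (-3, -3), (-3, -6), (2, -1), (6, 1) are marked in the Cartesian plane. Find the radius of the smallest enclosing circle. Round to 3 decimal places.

By Welzl's lemma the MEC is supported by two points (diametrically opposite) or three points (on a circumcircle).
The farthest pair is (-4, -8)–(0, 8) with squared distance 272. The circle on this segment as diameter has centre (-2, 0) and r² = 272/4 = 68.
Check (-3, -3): distance² to centre = 10 ≤ 68, so it lies inside.
All remaining points lie in this disk, and no smaller disk contains both endpoints, so this is the minimum enclosing circle.
r = √68 ≈ 8.246.

8.246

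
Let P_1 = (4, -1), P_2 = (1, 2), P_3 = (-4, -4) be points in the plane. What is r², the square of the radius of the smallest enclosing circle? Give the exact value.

Side lengths²: P_1P_2² = 18, P_1P_3² = 73, P_2P_3² = 61.
Since P_1P_3² = 73 < 61 + 18 = 79, the triangle is acute, so the smallest enclosing circle is the circumcircle.
Circumcentre = (-3/22, -47/22), r² = 4453/242.

4453/242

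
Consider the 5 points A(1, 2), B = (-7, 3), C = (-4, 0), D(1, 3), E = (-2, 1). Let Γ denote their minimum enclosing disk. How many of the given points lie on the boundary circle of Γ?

3

By Welzl's lemma the MEC is supported by two points (diametrically opposite) or three points (on a circumcircle).
The farthest pair is A–B with squared distance 65. The circle on this segment as diameter has centre (-3, 2.5) and r² = 65/4 = 16.25.
Check C: distance² to centre = 7.25 ≤ 16.25, so it lies inside.
All remaining points lie in this disk, and no smaller disk contains both endpoints, so this is the minimum enclosing circle.
The points at distance exactly r from the centre are A, B, D — 3 points.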